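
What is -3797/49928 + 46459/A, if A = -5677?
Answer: -334451503/40491608 ≈ -8.2598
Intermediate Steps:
-3797/49928 + 46459/A = -3797/49928 + 46459/(-5677) = -3797*1/49928 + 46459*(-1/5677) = -3797/49928 - 6637/811 = -334451503/40491608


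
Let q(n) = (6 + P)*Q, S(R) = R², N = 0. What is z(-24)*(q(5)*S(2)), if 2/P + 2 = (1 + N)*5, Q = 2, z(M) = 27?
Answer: 1440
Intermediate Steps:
P = ⅔ (P = 2/(-2 + (1 + 0)*5) = 2/(-2 + 1*5) = 2/(-2 + 5) = 2/3 = 2*(⅓) = ⅔ ≈ 0.66667)
q(n) = 40/3 (q(n) = (6 + ⅔)*2 = (20/3)*2 = 40/3)
z(-24)*(q(5)*S(2)) = 27*((40/3)*2²) = 27*((40/3)*4) = 27*(160/3) = 1440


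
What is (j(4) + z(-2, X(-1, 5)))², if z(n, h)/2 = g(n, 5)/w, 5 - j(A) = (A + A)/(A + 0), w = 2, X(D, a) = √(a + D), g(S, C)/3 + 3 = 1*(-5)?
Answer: 441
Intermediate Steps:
g(S, C) = -24 (g(S, C) = -9 + 3*(1*(-5)) = -9 + 3*(-5) = -9 - 15 = -24)
X(D, a) = √(D + a)
j(A) = 3 (j(A) = 5 - (A + A)/(A + 0) = 5 - 2*A/A = 5 - 1*2 = 5 - 2 = 3)
z(n, h) = -24 (z(n, h) = 2*(-24/2) = 2*(-24*½) = 2*(-12) = -24)
(j(4) + z(-2, X(-1, 5)))² = (3 - 24)² = (-21)² = 441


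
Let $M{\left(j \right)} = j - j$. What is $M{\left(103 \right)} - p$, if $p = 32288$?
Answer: $-32288$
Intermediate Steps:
$M{\left(j \right)} = 0$
$M{\left(103 \right)} - p = 0 - 32288 = -32288$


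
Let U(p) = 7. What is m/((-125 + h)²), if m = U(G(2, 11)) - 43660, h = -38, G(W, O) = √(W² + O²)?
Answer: -43653/26569 ≈ -1.6430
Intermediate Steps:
G(W, O) = √(O² + W²)
m = -43653 (m = 7 - 43660 = -43653)
m/((-125 + h)²) = -43653/(-125 - 38)² = -43653/((-163)²) = -43653/26569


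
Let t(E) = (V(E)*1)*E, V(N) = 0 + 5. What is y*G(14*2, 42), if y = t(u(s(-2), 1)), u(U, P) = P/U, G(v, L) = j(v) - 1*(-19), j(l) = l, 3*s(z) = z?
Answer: -705/2 ≈ -352.50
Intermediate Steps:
s(z) = z/3
V(N) = 5
G(v, L) = 19 + v (G(v, L) = v - 1*(-19) = v + 19 = 19 + v)
t(E) = 5*E (t(E) = (5*1)*E = 5*E)
y = -15/2 (y = 5*(1/((⅓)*(-2))) = 5*(1/(-⅔)) = 5*(1*(-3/2)) = 5*(-3/2) = -15/2 ≈ -7.5000)
y*G(14*2, 42) = -15*(19 + 14*2)/2 = -15*(19 + 28)/2 = -15/2*47 = -705/2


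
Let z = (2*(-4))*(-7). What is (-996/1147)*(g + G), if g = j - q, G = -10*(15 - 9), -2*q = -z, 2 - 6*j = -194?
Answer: 55112/1147 ≈ 48.049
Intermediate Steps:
z = 56 (z = -8*(-7) = 56)
j = 98/3 (j = ⅓ - ⅙*(-194) = ⅓ + 97/3 = 98/3 ≈ 32.667)
q = 28 (q = -(-1)*56/2 = -½*(-56) = 28)
G = -60 (G = -10*6 = -60)
g = 14/3 (g = 98/3 - 1*28 = 98/3 - 28 = 14/3 ≈ 4.6667)
(-996/1147)*(g + G) = (-996/1147)*(14/3 - 60) = -996*1/1147*(-166/3) = -996/1147*(-166/3) = 55112/1147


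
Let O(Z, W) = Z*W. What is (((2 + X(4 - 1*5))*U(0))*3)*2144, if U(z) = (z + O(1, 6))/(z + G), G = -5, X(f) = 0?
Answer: -77184/5 ≈ -15437.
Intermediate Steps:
O(Z, W) = W*Z
U(z) = (6 + z)/(-5 + z) (U(z) = (z + 6*1)/(z - 5) = (z + 6)/(-5 + z) = (6 + z)/(-5 + z))
(((2 + X(4 - 1*5))*U(0))*3)*2144 = (((2 + 0)*((6 + 0)/(-5 + 0)))*3)*2144 = ((2*(6/(-5)))*3)*2144 = ((2*(-⅕*6))*3)*2144 = ((2*(-6/5))*3)*2144 = -12/5*3*2144 = -36/5*2144 = -77184/5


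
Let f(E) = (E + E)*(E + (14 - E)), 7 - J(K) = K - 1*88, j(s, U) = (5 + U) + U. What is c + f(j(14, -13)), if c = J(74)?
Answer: -567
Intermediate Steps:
j(s, U) = 5 + 2*U
J(K) = 95 - K (J(K) = 7 - (K - 1*88) = 7 - (K - 88) = 7 - (-88 + K) = 7 + (88 - K) = 95 - K)
c = 21 (c = 95 - 1*74 = 95 - 74 = 21)
f(E) = 28*E (f(E) = (2*E)*14 = 28*E)
c + f(j(14, -13)) = 21 + 28*(5 + 2*(-13)) = 21 + 28*(5 - 26) = 21 + 28*(-21) = 21 - 588 = -567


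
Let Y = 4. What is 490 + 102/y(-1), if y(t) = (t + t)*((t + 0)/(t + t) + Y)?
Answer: 1436/3 ≈ 478.67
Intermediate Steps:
y(t) = 9*t (y(t) = (t + t)*((t + 0)/(t + t) + 4) = (2*t)*(t/((2*t)) + 4) = (2*t)*(t*(1/(2*t)) + 4) = (2*t)*(½ + 4) = (2*t)*(9/2) = 9*t)
490 + 102/y(-1) = 490 + 102/((9*(-1))) = 490 + 102/(-9) = 490 + 102*(-⅑) = 490 - 34/3 = 1436/3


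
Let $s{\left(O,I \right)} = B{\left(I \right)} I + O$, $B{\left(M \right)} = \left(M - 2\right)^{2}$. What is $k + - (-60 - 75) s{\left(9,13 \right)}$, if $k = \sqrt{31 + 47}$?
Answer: $213570 + \sqrt{78} \approx 2.1358 \cdot 10^{5}$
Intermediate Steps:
$B{\left(M \right)} = \left(-2 + M\right)^{2}$
$s{\left(O,I \right)} = O + I \left(-2 + I\right)^{2}$ ($s{\left(O,I \right)} = \left(-2 + I\right)^{2} I + O = I \left(-2 + I\right)^{2} + O = O + I \left(-2 + I\right)^{2}$)
$k = \sqrt{78} \approx 8.8318$
$k + - (-60 - 75) s{\left(9,13 \right)} = \sqrt{78} + - (-60 - 75) \left(9 + 13 \left(-2 + 13\right)^{2}\right) = \sqrt{78} + - (-60 - 75) \left(9 + 13 \cdot 11^{2}\right) = \sqrt{78} + \left(-1\right) \left(-135\right) \left(9 + 13 \cdot 121\right) = \sqrt{78} + 135 \left(9 + 1573\right) = \sqrt{78} + 135 \cdot 1582 = \sqrt{78} + 213570 = 213570 + \sqrt{78}$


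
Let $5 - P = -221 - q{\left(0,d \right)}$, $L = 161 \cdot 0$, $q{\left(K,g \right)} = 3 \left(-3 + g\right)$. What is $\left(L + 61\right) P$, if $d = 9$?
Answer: $14884$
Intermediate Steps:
$q{\left(K,g \right)} = -9 + 3 g$
$L = 0$
$P = 244$ ($P = 5 - \left(-221 - \left(-9 + 3 \cdot 9\right)\right) = 5 - \left(-221 - \left(-9 + 27\right)\right) = 5 - \left(-221 - 18\right) = 5 - -239 = 5 + 239 = 244$)
$\left(L + 61\right) P = \left(0 + 61\right) 244 = 61 \cdot 244 = 14884$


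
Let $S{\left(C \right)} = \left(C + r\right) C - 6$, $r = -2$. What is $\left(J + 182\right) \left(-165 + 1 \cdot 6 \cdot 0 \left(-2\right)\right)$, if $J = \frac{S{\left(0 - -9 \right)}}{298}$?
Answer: $- \frac{8958345}{298} \approx -30062.0$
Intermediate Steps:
$S{\left(C \right)} = -6 + C \left(-2 + C\right)$ ($S{\left(C \right)} = \left(C - 2\right) C - 6 = \left(-2 + C\right) C - 6 = C \left(-2 + C\right) - 6 = -6 + C \left(-2 + C\right)$)
$J = \frac{57}{298}$ ($J = \frac{-6 + \left(0 - -9\right)^{2} - 2 \left(0 - -9\right)}{298} = \left(-6 + \left(0 + 9\right)^{2} - 2 \left(0 + 9\right)\right) \frac{1}{298} = \left(-6 + 9^{2} - 18\right) \frac{1}{298} = \left(-6 + 81 - 18\right) \frac{1}{298} = 57 \cdot \frac{1}{298} = \frac{57}{298} \approx 0.19128$)
$\left(J + 182\right) \left(-165 + 1 \cdot 6 \cdot 0 \left(-2\right)\right) = \left(\frac{57}{298} + 182\right) \left(-165 + 1 \cdot 6 \cdot 0 \left(-2\right)\right) = \frac{54293 \left(-165 + 1 \cdot 0 \left(-2\right)\right)}{298} = \frac{54293 \left(-165 + 1 \cdot 0\right)}{298} = \frac{54293 \left(-165 + 0\right)}{298} = \frac{54293}{298} \left(-165\right) = - \frac{8958345}{298}$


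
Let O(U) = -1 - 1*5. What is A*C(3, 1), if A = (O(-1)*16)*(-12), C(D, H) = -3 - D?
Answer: -6912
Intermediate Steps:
O(U) = -6 (O(U) = -1 - 5 = -6)
A = 1152 (A = -6*16*(-12) = -96*(-12) = 1152)
A*C(3, 1) = 1152*(-3 - 1*3) = 1152*(-3 - 3) = 1152*(-6) = -6912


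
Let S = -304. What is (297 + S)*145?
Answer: -1015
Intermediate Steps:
(297 + S)*145 = (297 - 304)*145 = -7*145 = -1015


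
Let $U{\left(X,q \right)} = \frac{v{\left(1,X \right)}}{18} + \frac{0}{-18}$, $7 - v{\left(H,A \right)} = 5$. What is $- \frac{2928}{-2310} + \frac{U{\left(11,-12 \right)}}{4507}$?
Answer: $\frac{19795129}{15616755} \approx 1.2676$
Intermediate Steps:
$v{\left(H,A \right)} = 2$ ($v{\left(H,A \right)} = 7 - 5 = 2$)
$U{\left(X,q \right)} = \frac{1}{9}$ ($U{\left(X,q \right)} = \frac{2}{18} + \frac{0}{-18} = 2 \cdot \frac{1}{18} + 0 \left(- \frac{1}{18}\right) = \frac{1}{9} + 0 = \frac{1}{9}$)
$- \frac{2928}{-2310} + \frac{U{\left(11,-12 \right)}}{4507} = - \frac{2928}{-2310} + \frac{1}{9 \cdot 4507} = \left(-2928\right) \left(- \frac{1}{2310}\right) + \frac{1}{9} \cdot \frac{1}{4507} = \frac{488}{385} + \frac{1}{40563} = \frac{19795129}{15616755}$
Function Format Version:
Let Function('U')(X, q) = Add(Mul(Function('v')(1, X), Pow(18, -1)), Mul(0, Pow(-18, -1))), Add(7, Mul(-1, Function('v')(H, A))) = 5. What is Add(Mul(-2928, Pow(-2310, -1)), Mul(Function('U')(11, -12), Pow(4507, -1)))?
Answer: Rational(19795129, 15616755) ≈ 1.2676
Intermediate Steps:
Function('v')(H, A) = 2 (Function('v')(H, A) = Add(7, Mul(-1, 5)) = Add(7, -5) = 2)
Function('U')(X, q) = Rational(1, 9) (Function('U')(X, q) = Add(Mul(2, Pow(18, -1)), Mul(0, Pow(-18, -1))) = Add(Mul(2, Rational(1, 18)), Mul(0, Rational(-1, 18))) = Add(Rational(1, 9), 0) = Rational(1, 9))
Add(Mul(-2928, Pow(-2310, -1)), Mul(Function('U')(11, -12), Pow(4507, -1))) = Add(Mul(-2928, Pow(-2310, -1)), Mul(Rational(1, 9), Pow(4507, -1))) = Add(Mul(-2928, Rational(-1, 2310)), Mul(Rational(1, 9), Rational(1, 4507))) = Add(Rational(488, 385), Rational(1, 40563)) = Rational(19795129, 15616755)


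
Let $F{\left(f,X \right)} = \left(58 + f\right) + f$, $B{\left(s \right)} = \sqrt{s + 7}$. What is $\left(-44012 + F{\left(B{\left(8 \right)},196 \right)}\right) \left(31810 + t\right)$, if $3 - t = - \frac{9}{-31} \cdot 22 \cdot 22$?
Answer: $- \frac{43156103038}{31} + \frac{1963694 \sqrt{15}}{31} \approx -1.3919 \cdot 10^{9}$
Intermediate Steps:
$B{\left(s \right)} = \sqrt{7 + s}$
$F{\left(f,X \right)} = 58 + 2 f$
$t = - \frac{4263}{31}$ ($t = 3 - - \frac{9}{-31} \cdot 22 \cdot 22 = 3 - \left(-9\right) \left(- \frac{1}{31}\right) 22 \cdot 22 = 3 - \frac{9}{31} \cdot 22 \cdot 22 = 3 - \frac{198}{31} \cdot 22 = 3 - \frac{4356}{31} = - \frac{4263}{31} \approx -137.52$)
$\left(-44012 + F{\left(B{\left(8 \right)},196 \right)}\right) \left(31810 + t\right) = \left(-44012 + \left(58 + 2 \sqrt{7 + 8}\right)\right) \left(31810 - \frac{4263}{31}\right) = \left(-44012 + \left(58 + 2 \sqrt{15}\right)\right) \frac{981847}{31} = \left(-43954 + 2 \sqrt{15}\right) \frac{981847}{31} = - \frac{43156103038}{31} + \frac{1963694 \sqrt{15}}{31}$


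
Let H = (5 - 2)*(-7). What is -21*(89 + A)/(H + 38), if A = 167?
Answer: -5376/17 ≈ -316.24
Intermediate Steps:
H = -21 (H = 3*(-7) = -21)
-21*(89 + A)/(H + 38) = -21*(89 + 167)/(-21 + 38) = -5376/17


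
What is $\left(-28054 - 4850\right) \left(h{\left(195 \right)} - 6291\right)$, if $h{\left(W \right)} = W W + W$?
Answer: $-1050591816$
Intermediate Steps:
$h{\left(W \right)} = W + W^{2}$ ($h{\left(W \right)} = W^{2} + W = W + W^{2}$)
$\left(-28054 - 4850\right) \left(h{\left(195 \right)} - 6291\right) = \left(-28054 - 4850\right) \left(195 \left(1 + 195\right) - 6291\right) = - 32904 \left(195 \cdot 196 - 6291\right) = - 32904 \left(38220 - 6291\right) = \left(-32904\right) 31929 = -1050591816$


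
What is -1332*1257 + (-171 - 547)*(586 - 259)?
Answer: -1909110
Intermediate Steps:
-1332*1257 + (-171 - 547)*(586 - 259) = -1674324 - 718*327 = -1674324 - 234786 = -1909110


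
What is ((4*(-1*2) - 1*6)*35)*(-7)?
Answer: 3430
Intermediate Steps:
((4*(-1*2) - 1*6)*35)*(-7) = ((4*(-2) - 6)*35)*(-7) = ((-8 - 6)*35)*(-7) = -14*35*(-7) = -490*(-7) = 3430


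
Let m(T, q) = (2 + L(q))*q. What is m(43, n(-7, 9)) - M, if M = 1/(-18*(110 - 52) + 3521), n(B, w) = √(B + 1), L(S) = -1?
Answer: -1/2477 + I*√6 ≈ -0.00040371 + 2.4495*I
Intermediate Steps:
n(B, w) = √(1 + B)
m(T, q) = q (m(T, q) = (2 - 1)*q = 1*q = q)
M = 1/2477 (M = 1/(-18*58 + 3521) = 1/(-1044 + 3521) = 1/2477 ≈ 0.00040371)
m(43, n(-7, 9)) - M = √(1 - 7) - 1*1/2477 = √(-6) - 1/2477 = I*√6 - 1/2477 = -1/2477 + I*√6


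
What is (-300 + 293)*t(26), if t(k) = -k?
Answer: 182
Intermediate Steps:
(-300 + 293)*t(26) = (-300 + 293)*(-1*26) = -7*(-26) = 182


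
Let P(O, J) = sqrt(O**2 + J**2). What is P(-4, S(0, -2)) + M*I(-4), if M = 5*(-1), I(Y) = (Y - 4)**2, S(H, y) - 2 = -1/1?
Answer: -320 + sqrt(17) ≈ -315.88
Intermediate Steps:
S(H, y) = 1 (S(H, y) = 2 - 1/1 = 2 - 1*1 = 2 - 1 = 1)
I(Y) = (-4 + Y)**2
M = -5
P(O, J) = sqrt(J**2 + O**2)
P(-4, S(0, -2)) + M*I(-4) = sqrt(1**2 + (-4)**2) - 5*(-4 - 4)**2 = sqrt(1 + 16) - 5*(-8)**2 = sqrt(17) - 5*64 = sqrt(17) - 320 = -320 + sqrt(17)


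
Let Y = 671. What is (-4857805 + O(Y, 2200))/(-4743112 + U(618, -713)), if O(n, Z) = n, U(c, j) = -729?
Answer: 4857134/4743841 ≈ 1.0239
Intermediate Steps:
(-4857805 + O(Y, 2200))/(-4743112 + U(618, -713)) = (-4857805 + 671)/(-4743112 - 729) = -4857134/(-4743841) = -4857134*(-1/4743841) = 4857134/4743841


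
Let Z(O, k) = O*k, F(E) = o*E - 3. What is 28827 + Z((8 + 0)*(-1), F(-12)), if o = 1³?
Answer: 28947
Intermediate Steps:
o = 1
F(E) = -3 + E (F(E) = 1*E - 3 = E - 3 = -3 + E)
28827 + Z((8 + 0)*(-1), F(-12)) = 28827 + ((8 + 0)*(-1))*(-3 - 12) = 28827 + (8*(-1))*(-15) = 28827 - 8*(-15) = 28827 + 120 = 28947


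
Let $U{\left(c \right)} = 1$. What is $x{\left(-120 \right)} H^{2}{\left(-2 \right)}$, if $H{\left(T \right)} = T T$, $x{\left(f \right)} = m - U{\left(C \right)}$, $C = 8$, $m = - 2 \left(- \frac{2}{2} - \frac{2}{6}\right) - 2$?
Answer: $- \frac{16}{3} \approx -5.3333$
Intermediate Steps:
$m = \frac{2}{3}$ ($m = - 2 \left(\left(-2\right) \frac{1}{2} - \frac{1}{3}\right) - 2 = - 2 \left(-1 - \frac{1}{3}\right) - 2 = \left(-2\right) \left(- \frac{4}{3}\right) - 2 = \frac{8}{3} - 2 = \frac{2}{3} \approx 0.66667$)
$x{\left(f \right)} = - \frac{1}{3}$ ($x{\left(f \right)} = \frac{2}{3} - 1 = - \frac{1}{3}$)
$H{\left(T \right)} = T^{2}$
$x{\left(-120 \right)} H^{2}{\left(-2 \right)} = - \frac{\left(\left(-2\right)^{2}\right)^{2}}{3} = - \frac{4^{2}}{3} = \left(- \frac{1}{3}\right) 16 = - \frac{16}{3}$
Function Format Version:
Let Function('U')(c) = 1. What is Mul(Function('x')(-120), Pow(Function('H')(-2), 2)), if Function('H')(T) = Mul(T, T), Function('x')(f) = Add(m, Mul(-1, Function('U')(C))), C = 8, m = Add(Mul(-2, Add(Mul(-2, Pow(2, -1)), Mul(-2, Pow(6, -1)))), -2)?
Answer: Rational(-16, 3) ≈ -5.3333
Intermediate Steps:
m = Rational(2, 3) (m = Add(Mul(-2, Add(Mul(-2, Rational(1, 2)), Mul(-2, Rational(1, 6)))), -2) = Add(Mul(-2, Add(-1, Rational(-1, 3))), -2) = Add(Mul(-2, Rational(-4, 3)), -2) = Add(Rational(8, 3), -2) = Rational(2, 3) ≈ 0.66667)
Function('x')(f) = Rational(-1, 3) (Function('x')(f) = Add(Rational(2, 3), Mul(-1, 1)) = Add(Rational(2, 3), -1) = Rational(-1, 3))
Function('H')(T) = Pow(T, 2)
Mul(Function('x')(-120), Pow(Function('H')(-2), 2)) = Mul(Rational(-1, 3), Pow(Pow(-2, 2), 2)) = Mul(Rational(-1, 3), Pow(4, 2)) = Mul(Rational(-1, 3), 16) = Rational(-16, 3)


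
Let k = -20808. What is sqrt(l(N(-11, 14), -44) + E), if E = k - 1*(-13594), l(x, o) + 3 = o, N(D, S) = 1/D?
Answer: I*sqrt(7261) ≈ 85.212*I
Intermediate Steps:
l(x, o) = -3 + o
E = -7214 (E = -20808 - 1*(-13594) = -20808 + 13594 = -7214)
sqrt(l(N(-11, 14), -44) + E) = sqrt((-3 - 44) - 7214) = sqrt(-47 - 7214) = sqrt(-7261) = I*sqrt(7261)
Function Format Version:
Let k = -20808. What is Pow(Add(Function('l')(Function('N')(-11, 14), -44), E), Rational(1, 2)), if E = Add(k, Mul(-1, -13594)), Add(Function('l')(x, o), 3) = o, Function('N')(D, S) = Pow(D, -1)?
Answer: Mul(I, Pow(7261, Rational(1, 2))) ≈ Mul(85.212, I)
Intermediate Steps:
Function('l')(x, o) = Add(-3, o)
E = -7214 (E = Add(-20808, Mul(-1, -13594)) = Add(-20808, 13594) = -7214)
Pow(Add(Function('l')(Function('N')(-11, 14), -44), E), Rational(1, 2)) = Pow(Add(Add(-3, -44), -7214), Rational(1, 2)) = Pow(Add(-47, -7214), Rational(1, 2)) = Pow(-7261, Rational(1, 2)) = Mul(I, Pow(7261, Rational(1, 2)))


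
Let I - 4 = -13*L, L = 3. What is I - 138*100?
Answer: -13835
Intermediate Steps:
I = -35 (I = 4 - 13*3 = 4 - 39 = -35)
I - 138*100 = -35 - 138*100 = -35 - 13800 = -13835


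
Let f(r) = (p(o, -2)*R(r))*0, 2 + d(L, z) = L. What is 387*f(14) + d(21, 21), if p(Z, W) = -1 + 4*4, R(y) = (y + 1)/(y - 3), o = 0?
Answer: 19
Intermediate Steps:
R(y) = (1 + y)/(-3 + y)
d(L, z) = -2 + L
p(Z, W) = 15 (p(Z, W) = -1 + 16 = 15)
f(r) = 0 (f(r) = (15*((1 + r)/(-3 + r)))*0 = (15*(1 + r)/(-3 + r))*0 = 0)
387*f(14) + d(21, 21) = 387*0 + (-2 + 21) = 0 + 19 = 19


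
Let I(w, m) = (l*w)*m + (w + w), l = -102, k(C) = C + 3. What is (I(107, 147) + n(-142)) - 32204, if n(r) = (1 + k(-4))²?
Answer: -1636348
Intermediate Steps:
k(C) = 3 + C
I(w, m) = 2*w - 102*m*w (I(w, m) = (-102*w)*m + (w + w) = -102*m*w + 2*w = 2*w - 102*m*w)
n(r) = 0 (n(r) = (1 + (3 - 4))² = (1 - 1)² = 0² = 0)
(I(107, 147) + n(-142)) - 32204 = (2*107*(1 - 51*147) + 0) - 32204 = (2*107*(1 - 7497) + 0) - 32204 = (2*107*(-7496) + 0) - 32204 = (-1604144 + 0) - 32204 = -1604144 - 32204 = -1636348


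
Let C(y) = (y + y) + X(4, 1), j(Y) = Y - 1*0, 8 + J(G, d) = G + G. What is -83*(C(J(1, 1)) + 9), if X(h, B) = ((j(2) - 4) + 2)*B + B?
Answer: 166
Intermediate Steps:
J(G, d) = -8 + 2*G (J(G, d) = -8 + (G + G) = -8 + 2*G)
j(Y) = Y (j(Y) = Y + 0 = Y)
X(h, B) = B (X(h, B) = ((2 - 4) + 2)*B + B = (-2 + 2)*B + B = 0*B + B = 0 + B = B)
C(y) = 1 + 2*y (C(y) = (y + y) + 1 = 2*y + 1 = 1 + 2*y)
-83*(C(J(1, 1)) + 9) = -83*((1 + 2*(-8 + 2*1)) + 9) = -83*((1 + 2*(-8 + 2)) + 9) = -83*((1 + 2*(-6)) + 9) = -83*((1 - 12) + 9) = -83*(-11 + 9) = -83*(-2) = 166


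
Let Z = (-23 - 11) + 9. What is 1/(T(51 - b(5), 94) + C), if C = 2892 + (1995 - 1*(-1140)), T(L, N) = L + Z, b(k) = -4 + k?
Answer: 1/6052 ≈ 0.00016523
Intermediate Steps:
Z = -25 (Z = -34 + 9 = -25)
T(L, N) = -25 + L (T(L, N) = L - 25 = -25 + L)
C = 6027 (C = 2892 + (1995 + 1140) = 2892 + 3135 = 6027)
1/(T(51 - b(5), 94) + C) = 1/((-25 + (51 - (-4 + 5))) + 6027) = 1/((-25 + (51 - 1*1)) + 6027) = 1/((-25 + (51 - 1)) + 6027) = 1/((-25 + 50) + 6027) = 1/(25 + 6027) = 1/6052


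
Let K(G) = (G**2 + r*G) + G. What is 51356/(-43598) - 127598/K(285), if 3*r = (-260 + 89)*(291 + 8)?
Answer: -119850071308/104106465255 ≈ -1.1512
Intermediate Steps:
r = -17043 (r = ((-260 + 89)*(291 + 8))/3 = (-171*299)/3 = (1/3)*(-51129) = -17043)
K(G) = G**2 - 17042*G (K(G) = (G**2 - 17043*G) + G = G**2 - 17042*G)
51356/(-43598) - 127598/K(285) = 51356/(-43598) - 127598*1/(285*(-17042 + 285)) = 51356*(-1/43598) - 127598/(285*(-16757)) = -25678/21799 - 127598/(-4775745) = -25678/21799 - 127598*(-1/4775745) = -25678/21799 + 127598/4775745 = -119850071308/104106465255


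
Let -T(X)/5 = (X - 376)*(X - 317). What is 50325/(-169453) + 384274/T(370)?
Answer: 32518182686/134715135 ≈ 241.38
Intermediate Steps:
T(X) = -5*(-376 + X)*(-317 + X) (T(X) = -5*(X - 376)*(X - 317) = -5*(-376 + X)*(-317 + X))
50325/(-169453) + 384274/T(370) = 50325/(-169453) + 384274/(-595960 - 5*370**2 + 3465*370) = 50325*(-1/169453) + 384274/(-595960 - 5*136900 + 1282050) = -50325/169453 + 384274/(-595960 - 684500 + 1282050) = -50325/169453 + 384274/1590 = -50325/169453 + 384274*(1/1590) = -50325/169453 + 192137/795 = 32518182686/134715135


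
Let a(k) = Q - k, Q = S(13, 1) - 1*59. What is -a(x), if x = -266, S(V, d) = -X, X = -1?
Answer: -208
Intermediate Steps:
S(V, d) = 1 (S(V, d) = -1*(-1) = 1)
Q = -58 (Q = 1 - 1*59 = 1 - 59 = -58)
a(k) = -58 - k
-a(x) = -(-58 - 1*(-266)) = -(-58 + 266) = -1*208 = -208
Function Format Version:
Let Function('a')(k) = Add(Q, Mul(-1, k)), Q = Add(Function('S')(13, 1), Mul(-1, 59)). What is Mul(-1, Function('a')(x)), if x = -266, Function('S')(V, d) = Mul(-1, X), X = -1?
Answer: -208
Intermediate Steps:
Function('S')(V, d) = 1 (Function('S')(V, d) = Mul(-1, -1) = 1)
Q = -58 (Q = Add(1, Mul(-1, 59)) = Add(1, -59) = -58)
Function('a')(k) = Add(-58, Mul(-1, k))
Mul(-1, Function('a')(x)) = Mul(-1, Add(-58, Mul(-1, -266))) = Mul(-1, Add(-58, 266)) = Mul(-1, 208) = -208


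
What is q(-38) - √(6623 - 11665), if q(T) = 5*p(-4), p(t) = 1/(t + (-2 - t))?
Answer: -5/2 - I*√5042 ≈ -2.5 - 71.007*I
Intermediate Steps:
p(t) = -½ (p(t) = 1/(-2) = -½)
q(T) = -5/2 (q(T) = 5*(-½) = -5/2)
q(-38) - √(6623 - 11665) = -5/2 - √(6623 - 11665) = -5/2 - √(-5042) = -5/2 - I*√5042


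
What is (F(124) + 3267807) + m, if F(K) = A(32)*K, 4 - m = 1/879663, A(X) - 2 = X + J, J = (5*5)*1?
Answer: 2881008042200/879663 ≈ 3.2751e+6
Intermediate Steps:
J = 25 (J = 25*1 = 25)
A(X) = 27 + X (A(X) = 2 + (X + 25) = 2 + (25 + X) = 27 + X)
m = 3518651/879663 (m = 4 - 1/879663 = 3518651/879663 ≈ 4.0000)
F(K) = 59*K (F(K) = (27 + 32)*K = 59*K)
(F(124) + 3267807) + m = (59*124 + 3267807) + 3518651/879663 = (7316 + 3267807) + 3518651/879663 = 3275123 + 3518651/879663 = 2881008042200/879663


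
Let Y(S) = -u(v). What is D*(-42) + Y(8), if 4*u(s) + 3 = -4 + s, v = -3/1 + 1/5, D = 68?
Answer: -57071/20 ≈ -2853.6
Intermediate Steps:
v = -14/5 (v = -3*1 + 1*(⅕) = -3 + ⅕ = -14/5 ≈ -2.8000)
u(s) = -7/4 + s/4 (u(s) = -¾ + (-4 + s)/4 = -¾ + (-1 + s/4) = -7/4 + s/4)
Y(S) = 49/20 (Y(S) = -(-7/4 + (¼)*(-14/5)) = -(-7/4 - 7/10) = -1*(-49/20) = 49/20)
D*(-42) + Y(8) = 68*(-42) + 49/20 = -2856 + 49/20 = -57071/20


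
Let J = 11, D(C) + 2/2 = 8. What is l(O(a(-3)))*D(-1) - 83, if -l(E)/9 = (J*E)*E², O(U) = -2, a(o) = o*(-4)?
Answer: 5461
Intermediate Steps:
D(C) = 7 (D(C) = -1 + 8 = 7)
a(o) = -4*o
l(E) = -99*E³ (l(E) = -9*11*E*E² = -99*E³)
l(O(a(-3)))*D(-1) - 83 = -99*(-2)³*7 - 83 = -99*(-8)*7 - 83 = 792*7 - 83 = 5544 - 83 = 5461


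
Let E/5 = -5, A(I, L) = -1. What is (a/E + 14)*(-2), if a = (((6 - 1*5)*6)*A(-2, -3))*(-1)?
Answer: -688/25 ≈ -27.520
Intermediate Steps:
a = 6 (a = (((6 - 1*5)*6)*(-1))*(-1) = (((6 - 5)*6)*(-1))*(-1) = ((1*6)*(-1))*(-1) = (6*(-1))*(-1) = -6*(-1) = 6)
E = -25 (E = 5*(-5) = -25)
(a/E + 14)*(-2) = (6/(-25) + 14)*(-2) = (6*(-1/25) + 14)*(-2) = (-6/25 + 14)*(-2) = (344/25)*(-2) = -688/25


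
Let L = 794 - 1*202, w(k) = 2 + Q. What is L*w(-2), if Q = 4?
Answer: 3552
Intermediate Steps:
w(k) = 6 (w(k) = 2 + 4 = 6)
L = 592 (L = 794 - 202 = 592)
L*w(-2) = 592*6 = 3552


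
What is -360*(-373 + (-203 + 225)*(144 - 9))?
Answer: -934920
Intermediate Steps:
-360*(-373 + (-203 + 225)*(144 - 9)) = -360*(-373 + 22*135) = -360*(-373 + 2970) = -360*2597 = -934920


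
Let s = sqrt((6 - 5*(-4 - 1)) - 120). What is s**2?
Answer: -89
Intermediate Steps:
s = I*sqrt(89) (s = sqrt((6 - 5*(-5)) - 120) = sqrt((6 + 25) - 120) = sqrt(31 - 120) = sqrt(-89) = I*sqrt(89) ≈ 9.434*I)
s**2 = (I*sqrt(89))**2 = -89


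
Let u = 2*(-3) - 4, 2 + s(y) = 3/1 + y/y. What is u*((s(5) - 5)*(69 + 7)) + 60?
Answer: 2340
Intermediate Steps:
s(y) = 2 (s(y) = -2 + (3/1 + y/y) = -2 + (3*1 + 1) = -2 + (3 + 1) = -2 + 4 = 2)
u = -10 (u = -6 - 4 = -10)
u*((s(5) - 5)*(69 + 7)) + 60 = -10*(2 - 5)*(69 + 7) + 60 = -(-30)*76 + 60 = -10*(-228) + 60 = 2280 + 60 = 2340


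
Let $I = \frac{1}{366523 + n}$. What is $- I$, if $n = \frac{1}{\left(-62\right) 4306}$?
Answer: $- \frac{266972}{97851378355} \approx -2.7283 \cdot 10^{-6}$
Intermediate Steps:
$n = - \frac{1}{266972}$ ($n = \frac{1}{-266972} = - \frac{1}{266972} \approx -3.7457 \cdot 10^{-6}$)
$I = \frac{266972}{97851378355}$ ($I = \frac{1}{366523 - \frac{1}{266972}} = \frac{1}{\frac{97851378355}{266972}} = \frac{266972}{97851378355} \approx 2.7283 \cdot 10^{-6}$)
$- I = \left(-1\right) \frac{266972}{97851378355} = - \frac{266972}{97851378355}$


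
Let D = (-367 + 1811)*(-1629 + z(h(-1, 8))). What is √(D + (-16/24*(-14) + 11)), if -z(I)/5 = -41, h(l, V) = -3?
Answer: I*√18506121/3 ≈ 1434.0*I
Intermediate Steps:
z(I) = 205 (z(I) = -5*(-41) = 205)
D = -2056256 (D = (-367 + 1811)*(-1629 + 205) = 1444*(-1424) = -2056256)
√(D + (-16/24*(-14) + 11)) = √(-2056256 + (-16/24*(-14) + 11)) = √(-2056256 + (-16*1/24*(-14) + 11)) = √(-2056256 + (-⅔*(-14) + 11)) = √(-2056256 + (28/3 + 11)) = √(-2056256 + 61/3) = √(-6168707/3) = I*√18506121/3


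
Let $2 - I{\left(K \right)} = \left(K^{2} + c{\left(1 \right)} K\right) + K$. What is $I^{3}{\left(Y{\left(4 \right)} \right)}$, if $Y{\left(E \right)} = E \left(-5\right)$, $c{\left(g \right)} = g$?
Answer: $-45882712$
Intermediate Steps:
$Y{\left(E \right)} = - 5 E$
$I{\left(K \right)} = 2 - K^{2} - 2 K$ ($I{\left(K \right)} = 2 - \left(\left(K^{2} + 1 K\right) + K\right) = 2 - \left(\left(K^{2} + K\right) + K\right) = 2 - \left(\left(K + K^{2}\right) + K\right) = 2 - \left(K^{2} + 2 K\right) = 2 - K^{2} - 2 K$)
$I^{3}{\left(Y{\left(4 \right)} \right)} = \left(2 - \left(\left(-5\right) 4\right)^{2} - 2 \left(\left(-5\right) 4\right)\right)^{3} = \left(2 - \left(-20\right)^{2} - -40\right)^{3} = \left(2 - 400 + 40\right)^{3} = \left(-358\right)^{3} = -45882712$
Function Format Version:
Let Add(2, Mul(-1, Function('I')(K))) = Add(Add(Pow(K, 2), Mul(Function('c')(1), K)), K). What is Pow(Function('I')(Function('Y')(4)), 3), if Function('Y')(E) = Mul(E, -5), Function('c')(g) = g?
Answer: -45882712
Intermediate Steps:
Function('Y')(E) = Mul(-5, E)
Function('I')(K) = Add(2, Mul(-1, Pow(K, 2)), Mul(-2, K)) (Function('I')(K) = Add(2, Mul(-1, Add(Add(Pow(K, 2), Mul(1, K)), K))) = Add(2, Mul(-1, Add(Add(Pow(K, 2), K), K))) = Add(2, Mul(-1, Add(Add(K, Pow(K, 2)), K))) = Add(2, Mul(-1, Add(Pow(K, 2), Mul(2, K)))) = Add(2, Add(Mul(-1, Pow(K, 2)), Mul(-2, K))) = Add(2, Mul(-1, Pow(K, 2)), Mul(-2, K)))
Pow(Function('I')(Function('Y')(4)), 3) = Pow(Add(2, Mul(-1, Pow(Mul(-5, 4), 2)), Mul(-2, Mul(-5, 4))), 3) = Pow(Add(2, Mul(-1, Pow(-20, 2)), Mul(-2, -20)), 3) = Pow(Add(2, Mul(-1, 400), 40), 3) = Pow(Add(2, -400, 40), 3) = Pow(-358, 3) = -45882712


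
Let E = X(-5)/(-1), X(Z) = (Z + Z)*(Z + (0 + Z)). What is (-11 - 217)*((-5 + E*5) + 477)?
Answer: 6384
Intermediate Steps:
X(Z) = 4*Z**2 (X(Z) = (2*Z)*(Z + Z) = (2*Z)*(2*Z) = 4*Z**2)
E = -100 (E = (4*(-5)**2)/(-1) = (4*25)*(-1) = 100*(-1) = -100)
(-11 - 217)*((-5 + E*5) + 477) = (-11 - 217)*((-5 - 100*5) + 477) = -228*((-5 - 500) + 477) = -228*(-505 + 477) = -228*(-28) = 6384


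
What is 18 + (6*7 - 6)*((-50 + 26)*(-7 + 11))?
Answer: -3438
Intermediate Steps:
18 + (6*7 - 6)*((-50 + 26)*(-7 + 11)) = 18 + (42 - 6)*(-24*4) = 18 + 36*(-96) = 18 - 3456 = -3438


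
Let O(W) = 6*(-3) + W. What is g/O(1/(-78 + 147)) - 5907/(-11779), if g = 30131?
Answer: -24481669794/14617739 ≈ -1674.8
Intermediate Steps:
O(W) = -18 + W
g/O(1/(-78 + 147)) - 5907/(-11779) = 30131/(-18 + 1/(-78 + 147)) - 5907/(-11779) = 30131/(-18 + 1/69) - 5907*(-1/11779) = 30131/(-18 + 1/69) + 5907/11779 = 30131/(-1241/69) + 5907/11779 = 30131*(-69/1241) + 5907/11779 = -2079039/1241 + 5907/11779 = -24481669794/14617739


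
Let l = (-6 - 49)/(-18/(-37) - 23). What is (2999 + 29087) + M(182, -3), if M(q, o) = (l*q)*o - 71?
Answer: 3651055/119 ≈ 30681.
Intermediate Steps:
l = 2035/833 (l = -55/(-18*(-1/37) - 23) = -55/(18/37 - 23) = -55/(-833/37) = -55*(-37/833) = 2035/833 ≈ 2.4430)
M(q, o) = -71 + 2035*o*q/833 (M(q, o) = (2035*q/833)*o - 71 = 2035*o*q/833 - 71 = -71 + 2035*o*q/833)
(2999 + 29087) + M(182, -3) = (2999 + 29087) + (-71 + (2035/833)*(-3)*182) = 32086 + (-71 - 158730/119) = 32086 - 167179/119 = 3651055/119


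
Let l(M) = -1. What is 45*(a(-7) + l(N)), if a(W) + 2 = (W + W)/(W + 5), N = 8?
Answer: 180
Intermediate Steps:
a(W) = -2 + 2*W/(5 + W) (a(W) = -2 + (W + W)/(W + 5) = -2 + (2*W)/(5 + W) = -2 + 2*W/(5 + W))
45*(a(-7) + l(N)) = 45*(-10/(5 - 7) - 1) = 45*(-10/(-2) - 1) = 45*(-10*(-½) - 1) = 45*(5 - 1) = 45*4 = 180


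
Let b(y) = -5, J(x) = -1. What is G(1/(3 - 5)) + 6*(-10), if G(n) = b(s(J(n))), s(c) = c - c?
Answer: -65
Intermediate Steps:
s(c) = 0
G(n) = -5
G(1/(3 - 5)) + 6*(-10) = -5 + 6*(-10) = -5 - 60 = -65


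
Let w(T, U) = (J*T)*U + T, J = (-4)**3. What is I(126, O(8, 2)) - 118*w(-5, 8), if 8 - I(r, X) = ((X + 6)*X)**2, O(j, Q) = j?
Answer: -314026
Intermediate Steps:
J = -64
w(T, U) = T - 64*T*U (w(T, U) = (-64*T)*U + T = -64*T*U + T = T - 64*T*U)
I(r, X) = 8 - X**2*(6 + X)**2 (I(r, X) = 8 - ((X + 6)*X)**2 = 8 - ((6 + X)*X)**2 = 8 - (X*(6 + X))**2 = 8 - X**2*(6 + X)**2)
I(126, O(8, 2)) - 118*w(-5, 8) = (8 - 1*8**2*(6 + 8)**2) - (-590)*(1 - 64*8) = (8 - 1*64*14**2) - (-590)*(1 - 512) = (8 - 1*64*196) - (-590)*(-511) = (8 - 12544) - 118*2555 = -12536 - 301490 = -314026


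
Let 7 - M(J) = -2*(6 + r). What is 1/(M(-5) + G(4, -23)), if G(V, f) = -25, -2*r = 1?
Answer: -⅐ ≈ -0.14286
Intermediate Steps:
r = -½ (r = -½*1 = -½ ≈ -0.50000)
M(J) = 18 (M(J) = 7 - (-2)*(6 - ½) = 7 - (-2)*11/2 = 7 - 1*(-11) = 7 + 11 = 18)
1/(M(-5) + G(4, -23)) = 1/(18 - 25) = 1/(-7) = -⅐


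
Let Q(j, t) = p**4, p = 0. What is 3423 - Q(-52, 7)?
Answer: 3423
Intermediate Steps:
Q(j, t) = 0 (Q(j, t) = 0**4 = 0)
3423 - Q(-52, 7) = 3423 - 1*0 = 3423 + 0 = 3423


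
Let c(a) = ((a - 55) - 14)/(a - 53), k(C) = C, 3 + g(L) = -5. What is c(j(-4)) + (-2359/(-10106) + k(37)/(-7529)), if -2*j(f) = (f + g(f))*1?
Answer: 5610737145/3576139478 ≈ 1.5689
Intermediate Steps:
g(L) = -8 (g(L) = -3 - 5 = -8)
j(f) = 4 - f/2 (j(f) = -(f - 8)/2 = -(-8 + f)/2 = 4 - f/2)
c(a) = (-69 + a)/(-53 + a) (c(a) = ((-55 + a) - 14)/(-53 + a) = (-69 + a)/(-53 + a))
c(j(-4)) + (-2359/(-10106) + k(37)/(-7529)) = (-69 + (4 - ½*(-4)))/(-53 + (4 - ½*(-4))) + (-2359/(-10106) + 37/(-7529)) = (-69 + (4 + 2))/(-53 + (4 + 2)) + (-2359*(-1/10106) + 37*(-1/7529)) = (-69 + 6)/(-53 + 6) + (2359/10106 - 37/7529) = -63/(-47) + 17386989/76088074 = -1/47*(-63) + 17386989/76088074 = 63/47 + 17386989/76088074 = 5610737145/3576139478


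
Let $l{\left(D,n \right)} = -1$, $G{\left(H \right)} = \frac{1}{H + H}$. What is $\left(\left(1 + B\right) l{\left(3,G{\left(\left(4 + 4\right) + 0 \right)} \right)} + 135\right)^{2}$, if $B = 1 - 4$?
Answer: $18769$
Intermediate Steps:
$B = -3$
$G{\left(H \right)} = \frac{1}{2 H}$
$\left(\left(1 + B\right) l{\left(3,G{\left(\left(4 + 4\right) + 0 \right)} \right)} + 135\right)^{2} = \left(\left(1 - 3\right) \left(-1\right) + 135\right)^{2} = \left(\left(-2\right) \left(-1\right) + 135\right)^{2} = \left(2 + 135\right)^{2} = 137^{2} = 18769$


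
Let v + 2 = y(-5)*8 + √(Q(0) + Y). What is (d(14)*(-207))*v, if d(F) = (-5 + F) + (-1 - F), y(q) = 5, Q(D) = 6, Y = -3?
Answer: 47196 + 1242*√3 ≈ 49347.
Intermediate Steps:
v = 38 + √3 (v = -2 + (5*8 + √(6 - 3)) = -2 + (40 + √3) = 38 + √3 ≈ 39.732)
d(F) = -6
(d(14)*(-207))*v = (-6*(-207))*(38 + √3) = 1242*(38 + √3) = 47196 + 1242*√3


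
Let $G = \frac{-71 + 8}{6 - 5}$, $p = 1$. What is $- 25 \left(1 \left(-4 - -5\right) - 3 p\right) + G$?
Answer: $-13$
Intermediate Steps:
$G = -63$ ($G = - \frac{63}{1} = \left(-63\right) 1 = -63$)
$- 25 \left(1 \left(-4 - -5\right) - 3 p\right) + G = - 25 \left(1 \left(-4 - -5\right) - 3\right) - 63 = - 25 \left(1 \left(-4 + 5\right) - 3\right) - 63 = - 25 \left(1 \cdot 1 - 3\right) - 63 = - 25 \left(1 - 3\right) - 63 = \left(-25\right) \left(-2\right) - 63 = 50 - 63 = -13$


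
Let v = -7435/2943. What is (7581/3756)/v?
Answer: -7436961/9308620 ≈ -0.79893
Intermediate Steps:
v = -7435/2943 (v = -7435*1/2943 = -7435/2943 ≈ -2.5263)
(7581/3756)/v = (7581/3756)/(-7435/2943) = (7581*(1/3756))*(-2943/7435) = (2527/1252)*(-2943/7435) = -7436961/9308620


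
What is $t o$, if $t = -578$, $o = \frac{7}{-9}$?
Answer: $\frac{4046}{9} \approx 449.56$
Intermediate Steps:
$o = - \frac{7}{9}$ ($o = 7 \left(- \frac{1}{9}\right) = - \frac{7}{9} \approx -0.77778$)
$t o = \left(-578\right) \left(- \frac{7}{9}\right) = \frac{4046}{9}$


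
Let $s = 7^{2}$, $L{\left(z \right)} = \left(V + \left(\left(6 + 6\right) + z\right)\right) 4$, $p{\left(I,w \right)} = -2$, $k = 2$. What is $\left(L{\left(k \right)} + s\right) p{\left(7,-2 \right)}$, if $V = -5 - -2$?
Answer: $-186$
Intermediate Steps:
$V = -3$ ($V = -5 + 2 = -3$)
$L{\left(z \right)} = 36 + 4 z$ ($L{\left(z \right)} = \left(-3 + \left(\left(6 + 6\right) + z\right)\right) 4 = \left(-3 + \left(12 + z\right)\right) 4 = \left(9 + z\right) 4 = 36 + 4 z$)
$s = 49$
$\left(L{\left(k \right)} + s\right) p{\left(7,-2 \right)} = \left(\left(36 + 4 \cdot 2\right) + 49\right) \left(-2\right) = \left(\left(36 + 8\right) + 49\right) \left(-2\right) = \left(44 + 49\right) \left(-2\right) = 93 \left(-2\right) = -186$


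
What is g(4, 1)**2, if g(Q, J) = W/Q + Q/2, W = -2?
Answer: 9/4 ≈ 2.2500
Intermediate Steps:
g(Q, J) = Q/2 - 2/Q (g(Q, J) = -2/Q + Q/2 = Q/2 - 2/Q)
g(4, 1)**2 = ((1/2)*4 - 2/4)**2 = (2 - 2*1/4)**2 = (2 - 1/2)**2 = (3/2)**2 = 9/4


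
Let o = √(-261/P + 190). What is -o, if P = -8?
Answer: -√3562/4 ≈ -14.921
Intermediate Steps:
o = √3562/4 (o = √(-261/(-8) + 190) = √(-261*(-⅛) + 190) = √(261/8 + 190) = √(1781/8) = √3562/4 ≈ 14.921)
-o = -√3562/4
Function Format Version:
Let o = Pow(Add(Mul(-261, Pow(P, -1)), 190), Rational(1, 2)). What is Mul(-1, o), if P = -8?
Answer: Mul(Rational(-1, 4), Pow(3562, Rational(1, 2))) ≈ -14.921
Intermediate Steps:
o = Mul(Rational(1, 4), Pow(3562, Rational(1, 2))) (o = Pow(Add(Mul(-261, Pow(-8, -1)), 190), Rational(1, 2)) = Pow(Add(Mul(-261, Rational(-1, 8)), 190), Rational(1, 2)) = Pow(Add(Rational(261, 8), 190), Rational(1, 2)) = Pow(Rational(1781, 8), Rational(1, 2)) = Mul(Rational(1, 4), Pow(3562, Rational(1, 2))) ≈ 14.921)
Mul(-1, o) = Mul(-1, Mul(Rational(1, 4), Pow(3562, Rational(1, 2)))) = Mul(Rational(-1, 4), Pow(3562, Rational(1, 2)))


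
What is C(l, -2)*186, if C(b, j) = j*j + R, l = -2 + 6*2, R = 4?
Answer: 1488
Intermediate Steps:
l = 10 (l = -2 + 12 = 10)
C(b, j) = 4 + j**2 (C(b, j) = j*j + 4 = j**2 + 4 = 4 + j**2)
C(l, -2)*186 = (4 + (-2)**2)*186 = (4 + 4)*186 = 8*186 = 1488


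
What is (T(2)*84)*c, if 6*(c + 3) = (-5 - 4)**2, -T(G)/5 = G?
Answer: -8820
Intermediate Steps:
T(G) = -5*G
c = 21/2 (c = -3 + (-5 - 4)**2/6 = -3 + (1/6)*(-9)**2 = -3 + (1/6)*81 = -3 + 27/2 = 21/2 ≈ 10.500)
(T(2)*84)*c = (-5*2*84)*(21/2) = -10*84*(21/2) = -840*21/2 = -8820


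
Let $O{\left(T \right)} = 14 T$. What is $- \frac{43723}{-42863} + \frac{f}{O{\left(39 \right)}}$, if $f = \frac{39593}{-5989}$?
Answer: $\frac{141276872903}{140161752822} \approx 1.008$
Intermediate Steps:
$f = - \frac{39593}{5989}$ ($f = 39593 \left(- \frac{1}{5989}\right) = - \frac{39593}{5989} \approx -6.611$)
$- \frac{43723}{-42863} + \frac{f}{O{\left(39 \right)}} = - \frac{43723}{-42863} - \frac{39593}{5989 \cdot 14 \cdot 39} = \left(-43723\right) \left(- \frac{1}{42863}\right) - \frac{39593}{5989 \cdot 546} = \frac{43723}{42863} - \frac{39593}{3269994} = \frac{141276872903}{140161752822}$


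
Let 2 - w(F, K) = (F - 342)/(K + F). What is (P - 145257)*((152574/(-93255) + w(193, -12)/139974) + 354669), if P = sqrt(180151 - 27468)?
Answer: -13524270944322694969567/262515871330 + 279317436219721493*sqrt(152683)/787547613990 ≈ -5.1379e+10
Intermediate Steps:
w(F, K) = 2 - (-342 + F)/(F + K) (w(F, K) = 2 - (F - 342)/(K + F) = 2 - (-342 + F)/(F + K))
P = sqrt(152683) ≈ 390.75
(P - 145257)*((152574/(-93255) + w(193, -12)/139974) + 354669) = (sqrt(152683) - 145257)*((152574/(-93255) + ((342 + 193 + 2*(-12))/(193 - 12))/139974) + 354669) = (-145257 + sqrt(152683))*((152574*(-1/93255) + ((342 + 193 - 24)/181)*(1/139974)) + 354669) = (-145257 + sqrt(152683))*((-50858/31085 + ((1/181)*511)*(1/139974)) + 354669) = (-145257 + sqrt(152683))*((-50858/31085 + (511/181)*(1/139974)) + 354669) = (-145257 + sqrt(152683))*((-50858/31085 + 511/25335294) + 354669) = (-145257 + sqrt(152683))*(-1288486497817/787547613990 + 354669) = (-145257 + sqrt(152683))*(279317436219721493/787547613990) = -13524270944322694969567/262515871330 + 279317436219721493*sqrt(152683)/787547613990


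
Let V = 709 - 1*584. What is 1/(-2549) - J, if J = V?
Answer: -318626/2549 ≈ -125.00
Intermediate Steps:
V = 125 (V = 709 - 584 = 125)
J = 125
1/(-2549) - J = 1/(-2549) - 1*125 = -1/2549 - 125 = -318626/2549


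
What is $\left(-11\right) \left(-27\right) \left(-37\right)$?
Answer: $-10989$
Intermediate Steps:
$\left(-11\right) \left(-27\right) \left(-37\right) = 297 \left(-37\right) = -10989$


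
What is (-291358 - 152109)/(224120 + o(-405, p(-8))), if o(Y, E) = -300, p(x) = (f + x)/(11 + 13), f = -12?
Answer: -443467/223820 ≈ -1.9814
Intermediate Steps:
p(x) = -½ + x/24 (p(x) = (-12 + x)/(11 + 13) = (-12 + x)/24 = (-12 + x)*(1/24) = -½ + x/24)
(-291358 - 152109)/(224120 + o(-405, p(-8))) = (-291358 - 152109)/(224120 - 300) = -443467/223820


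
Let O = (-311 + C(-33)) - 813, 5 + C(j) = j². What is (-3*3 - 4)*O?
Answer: 520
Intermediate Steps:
C(j) = -5 + j²
O = -40 (O = (-311 + (-5 + (-33)²)) - 813 = (-311 + (-5 + 1089)) - 813 = (-311 + 1084) - 813 = 773 - 813 = -40)
(-3*3 - 4)*O = (-3*3 - 4)*(-40) = (-9 - 4)*(-40) = -13*(-40) = 520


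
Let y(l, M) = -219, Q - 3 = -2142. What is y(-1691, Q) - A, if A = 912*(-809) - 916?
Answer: 738505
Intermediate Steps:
Q = -2139 (Q = 3 - 2142 = -2139)
A = -738724 (A = -737808 - 916 = -738724)
y(-1691, Q) - A = -219 - 1*(-738724) = -219 + 738724 = 738505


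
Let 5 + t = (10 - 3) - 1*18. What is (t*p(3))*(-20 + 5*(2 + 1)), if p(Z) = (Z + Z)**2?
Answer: 2880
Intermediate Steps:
t = -16 (t = -5 + ((10 - 3) - 1*18) = -5 + (7 - 18) = -5 - 11 = -16)
p(Z) = 4*Z**2 (p(Z) = (2*Z)**2 = 4*Z**2)
(t*p(3))*(-20 + 5*(2 + 1)) = (-64*3**2)*(-20 + 5*(2 + 1)) = (-64*9)*(-20 + 5*3) = (-16*36)*(-20 + 15) = -576*(-5) = 2880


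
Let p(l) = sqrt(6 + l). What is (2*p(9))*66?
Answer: 132*sqrt(15) ≈ 511.23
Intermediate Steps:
(2*p(9))*66 = (2*sqrt(6 + 9))*66 = (2*sqrt(15))*66 = 132*sqrt(15)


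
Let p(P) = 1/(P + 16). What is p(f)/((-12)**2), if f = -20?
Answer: -1/576 ≈ -0.0017361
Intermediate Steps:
p(P) = 1/(16 + P)
p(f)/((-12)**2) = 1/((16 - 20)*((-12)**2)) = 1/(-4*144) = -1/4*1/144 = -1/576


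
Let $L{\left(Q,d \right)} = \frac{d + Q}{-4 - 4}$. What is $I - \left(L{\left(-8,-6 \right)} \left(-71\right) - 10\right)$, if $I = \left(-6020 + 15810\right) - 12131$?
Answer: $- \frac{8827}{4} \approx -2206.8$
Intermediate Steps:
$L{\left(Q,d \right)} = - \frac{Q}{8} - \frac{d}{8}$ ($L{\left(Q,d \right)} = \frac{Q + d}{-8} = \left(Q + d\right) \left(- \frac{1}{8}\right) = - \frac{Q}{8} - \frac{d}{8}$)
$I = -2341$ ($I = 9790 - 12131 = -2341$)
$I - \left(L{\left(-8,-6 \right)} \left(-71\right) - 10\right) = -2341 - \left(\left(\left(- \frac{1}{8}\right) \left(-8\right) - - \frac{3}{4}\right) \left(-71\right) - 10\right) = -2341 - \left(\left(1 + \frac{3}{4}\right) \left(-71\right) - 10\right) = -2341 - \left(\frac{7}{4} \left(-71\right) - 10\right) = -2341 - \left(- \frac{497}{4} - 10\right) = -2341 - - \frac{537}{4} = -2341 + \frac{537}{4} = - \frac{8827}{4}$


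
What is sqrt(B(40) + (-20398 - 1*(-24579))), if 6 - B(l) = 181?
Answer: sqrt(4006) ≈ 63.293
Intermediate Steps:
B(l) = -175 (B(l) = 6 - 1*181 = 6 - 181 = -175)
sqrt(B(40) + (-20398 - 1*(-24579))) = sqrt(-175 + (-20398 - 1*(-24579))) = sqrt(-175 + (-20398 + 24579)) = sqrt(-175 + 4181) = sqrt(4006)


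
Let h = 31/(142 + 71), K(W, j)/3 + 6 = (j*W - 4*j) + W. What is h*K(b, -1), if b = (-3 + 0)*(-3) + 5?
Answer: -62/71 ≈ -0.87324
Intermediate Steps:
b = 14 (b = -3*(-3) + 5 = 9 + 5 = 14)
K(W, j) = -18 - 12*j + 3*W + 3*W*j (K(W, j) = -18 + 3*((j*W - 4*j) + W) = -18 + 3*((W*j - 4*j) + W) = -18 + 3*((-4*j + W*j) + W) = -18 + 3*(W - 4*j + W*j) = -18 + (-12*j + 3*W + 3*W*j) = -18 - 12*j + 3*W + 3*W*j)
h = 31/213 ≈ 0.14554
h*K(b, -1) = 31*(-18 - 12*(-1) + 3*14 + 3*14*(-1))/213 = 31*(-18 + 12 + 42 - 42)/213 = (31/213)*(-6) = -62/71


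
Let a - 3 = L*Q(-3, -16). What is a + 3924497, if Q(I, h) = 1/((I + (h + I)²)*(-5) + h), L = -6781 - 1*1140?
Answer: 7087654921/1806 ≈ 3.9245e+6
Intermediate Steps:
L = -7921 (L = -6781 - 1140 = -7921)
Q(I, h) = 1/(h - 5*I - 5*(I + h)²) (Q(I, h) = 1/((I + (I + h)²)*(-5) + h) = 1/((-5*I - 5*(I + h)²) + h) = 1/(h - 5*I - 5*(I + h)²))
a = 13339/1806 (a = 3 - (-7921)/(-1*(-16) + 5*(-3) + 5*(-3 - 16)²) = 3 - (-7921)/(16 - 15 + 5*(-19)²) = 3 - (-7921)/(16 - 15 + 5*361) = 3 - (-7921)/(16 - 15 + 1805) = 3 - (-7921)/1806 = 3 - 7921*(-1/1806) = 3 + 7921/1806 = 13339/1806 ≈ 7.3859)
a + 3924497 = 13339/1806 + 3924497 = 7087654921/1806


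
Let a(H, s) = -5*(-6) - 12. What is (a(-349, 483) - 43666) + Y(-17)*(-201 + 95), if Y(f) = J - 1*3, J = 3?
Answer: -43648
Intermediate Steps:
a(H, s) = 18 (a(H, s) = 30 - 12 = 18)
Y(f) = 0 (Y(f) = 3 - 1*3 = 3 - 3 = 0)
(a(-349, 483) - 43666) + Y(-17)*(-201 + 95) = (18 - 43666) + 0*(-201 + 95) = -43648 + 0*(-106) = -43648 + 0 = -43648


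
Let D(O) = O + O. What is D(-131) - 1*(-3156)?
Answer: 2894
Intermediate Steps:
D(O) = 2*O
D(-131) - 1*(-3156) = 2*(-131) - 1*(-3156) = -262 + 3156 = 2894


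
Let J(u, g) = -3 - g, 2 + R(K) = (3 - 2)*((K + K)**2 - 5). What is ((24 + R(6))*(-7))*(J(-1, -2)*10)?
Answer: 11270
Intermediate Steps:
R(K) = -7 + 4*K**2 (R(K) = -2 + (3 - 2)*((K + K)**2 - 5) = -2 + 1*((2*K)**2 - 5) = -2 + 1*(4*K**2 - 5) = -2 + 1*(-5 + 4*K**2) = -2 + (-5 + 4*K**2) = -7 + 4*K**2)
((24 + R(6))*(-7))*(J(-1, -2)*10) = ((24 + (-7 + 4*6**2))*(-7))*((-3 - 1*(-2))*10) = ((24 + (-7 + 4*36))*(-7))*((-3 + 2)*10) = ((24 + (-7 + 144))*(-7))*(-1*10) = ((24 + 137)*(-7))*(-10) = (161*(-7))*(-10) = -1127*(-10) = 11270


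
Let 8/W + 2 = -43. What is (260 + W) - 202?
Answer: 2602/45 ≈ 57.822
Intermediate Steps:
W = -8/45 (W = 8/(-2 - 43) = 8/(-45) = 8*(-1/45) = -8/45 ≈ -0.17778)
(260 + W) - 202 = (260 - 8/45) - 202 = 11692/45 - 202 = 2602/45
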